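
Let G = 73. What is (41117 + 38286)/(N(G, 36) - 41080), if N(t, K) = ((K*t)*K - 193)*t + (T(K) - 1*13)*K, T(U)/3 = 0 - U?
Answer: 79403/6846859 ≈ 0.011597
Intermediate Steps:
T(U) = -3*U (T(U) = 3*(0 - U) = 3*(-U) = -3*U)
N(t, K) = K*(-13 - 3*K) + t*(-193 + t*K²) (N(t, K) = ((K*t)*K - 193)*t + (-3*K - 1*13)*K = (t*K² - 193)*t + (-3*K - 13)*K = (-193 + t*K²)*t + (-13 - 3*K)*K = t*(-193 + t*K²) + K*(-13 - 3*K) = K*(-13 - 3*K) + t*(-193 + t*K²))
(41117 + 38286)/(N(G, 36) - 41080) = (41117 + 38286)/((-193*73 - 13*36 - 3*36² + 36²*73²) - 41080) = 79403/((-14089 - 468 - 3*1296 + 1296*5329) - 41080) = 79403/((-14089 - 468 - 3888 + 6906384) - 41080) = 79403/(6887939 - 41080) = 79403/6846859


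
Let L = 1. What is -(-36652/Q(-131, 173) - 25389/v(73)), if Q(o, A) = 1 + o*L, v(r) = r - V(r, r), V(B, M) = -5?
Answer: 5663/130 ≈ 43.562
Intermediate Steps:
v(r) = 5 + r (v(r) = r - 1*(-5) = r + 5 = 5 + r)
Q(o, A) = 1 + o (Q(o, A) = 1 + o*1 = 1 + o)
-(-36652/Q(-131, 173) - 25389/v(73)) = -(-36652/(1 - 131) - 25389/(5 + 73)) = -(-36652/(-130) - 25389/78) = -(-36652*(-1/130) - 25389*1/78) = -(18326/65 - 651/2) = -1*(-5663/130) = 5663/130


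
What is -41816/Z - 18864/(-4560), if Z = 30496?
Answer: 1001551/362140 ≈ 2.7656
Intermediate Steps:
-41816/Z - 18864/(-4560) = -41816/30496 - 18864/(-4560) = -41816*1/30496 - 18864*(-1/4560) = -5227/3812 + 393/95 = 1001551/362140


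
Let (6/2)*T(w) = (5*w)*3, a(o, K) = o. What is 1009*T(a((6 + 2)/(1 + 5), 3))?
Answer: 20180/3 ≈ 6726.7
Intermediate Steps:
T(w) = 5*w (T(w) = ((5*w)*3)/3 = (15*w)/3 = 5*w)
1009*T(a((6 + 2)/(1 + 5), 3)) = 1009*(5*((6 + 2)/(1 + 5))) = 1009*(5*(8/6)) = 1009*(5*(8*(1/6))) = 1009*(5*(4/3)) = 1009*(20/3) = 20180/3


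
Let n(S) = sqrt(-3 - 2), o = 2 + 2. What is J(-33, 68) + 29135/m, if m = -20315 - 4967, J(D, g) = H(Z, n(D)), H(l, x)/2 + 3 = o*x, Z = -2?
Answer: -180827/25282 + 8*I*sqrt(5) ≈ -7.1524 + 17.889*I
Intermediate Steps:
o = 4
n(S) = I*sqrt(5) (n(S) = sqrt(-5) = I*sqrt(5))
H(l, x) = -6 + 8*x (H(l, x) = -6 + 2*(4*x) = -6 + 8*x)
J(D, g) = -6 + 8*I*sqrt(5) (J(D, g) = -6 + 8*(I*sqrt(5)) = -6 + 8*I*sqrt(5))
m = -25282
J(-33, 68) + 29135/m = (-6 + 8*I*sqrt(5)) + 29135/(-25282) = (-6 + 8*I*sqrt(5)) + 29135*(-1/25282) = (-6 + 8*I*sqrt(5)) - 29135/25282 = -180827/25282 + 8*I*sqrt(5)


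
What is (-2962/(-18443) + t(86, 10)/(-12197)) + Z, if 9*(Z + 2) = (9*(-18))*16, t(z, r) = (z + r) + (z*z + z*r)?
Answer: -65353197012/224949271 ≈ -290.52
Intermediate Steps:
t(z, r) = r + z + z² + r*z (t(z, r) = (r + z) + (z² + r*z) = r + z + z² + r*z)
Z = -290 (Z = -2 + ((9*(-18))*16)/9 = -2 + (-162*16)/9 = -2 + (⅑)*(-2592) = -2 - 288 = -290)
(-2962/(-18443) + t(86, 10)/(-12197)) + Z = (-2962/(-18443) + (10 + 86 + 86² + 10*86)/(-12197)) - 290 = (-2962*(-1/18443) + (10 + 86 + 7396 + 860)*(-1/12197)) - 290 = (2962/18443 + 8352*(-1/12197)) - 290 = (2962/18443 - 8352/12197) - 290 = -117908422/224949271 - 290 = -65353197012/224949271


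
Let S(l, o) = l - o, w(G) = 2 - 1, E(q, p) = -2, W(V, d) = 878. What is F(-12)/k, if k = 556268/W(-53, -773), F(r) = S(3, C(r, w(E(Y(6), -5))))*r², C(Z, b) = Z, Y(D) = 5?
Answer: 474120/139067 ≈ 3.4093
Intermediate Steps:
w(G) = 1
F(r) = r²*(3 - r) (F(r) = (3 - r)*r² = r²*(3 - r))
k = 278134/439 (k = 556268/878 = 556268*(1/878) = 278134/439 ≈ 633.56)
F(-12)/k = ((-12)²*(3 - 1*(-12)))/(278134/439) = (144*(3 + 12))*(439/278134) = (144*15)*(439/278134) = 2160*(439/278134) = 474120/139067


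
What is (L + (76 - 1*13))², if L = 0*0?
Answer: 3969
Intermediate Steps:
L = 0
(L + (76 - 1*13))² = (0 + (76 - 1*13))² = (0 + (76 - 13))² = (0 + 63)² = 63² = 3969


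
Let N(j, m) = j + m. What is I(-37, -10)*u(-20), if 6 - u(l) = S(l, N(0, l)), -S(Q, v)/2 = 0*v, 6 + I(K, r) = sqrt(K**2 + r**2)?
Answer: -36 + 6*sqrt(1469) ≈ 193.97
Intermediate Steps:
I(K, r) = -6 + sqrt(K**2 + r**2)
S(Q, v) = 0 (S(Q, v) = -0*v = -2*0 = 0)
u(l) = 6 (u(l) = 6 - 1*0 = 6 + 0 = 6)
I(-37, -10)*u(-20) = (-6 + sqrt((-37)**2 + (-10)**2))*6 = (-6 + sqrt(1369 + 100))*6 = (-6 + sqrt(1469))*6 = -36 + 6*sqrt(1469)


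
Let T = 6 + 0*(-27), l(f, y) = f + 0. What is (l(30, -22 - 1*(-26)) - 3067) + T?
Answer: -3031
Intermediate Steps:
l(f, y) = f
T = 6 (T = 6 + 0 = 6)
(l(30, -22 - 1*(-26)) - 3067) + T = (30 - 3067) + 6 = -3037 + 6 = -3031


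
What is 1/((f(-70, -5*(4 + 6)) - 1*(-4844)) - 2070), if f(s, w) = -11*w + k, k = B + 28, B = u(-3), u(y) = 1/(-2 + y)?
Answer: 5/16759 ≈ 0.00029835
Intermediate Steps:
B = -1/5 (B = 1/(-2 - 3) = 1/(-5) = -1/5 ≈ -0.20000)
k = 139/5 (k = -1/5 + 28 = 139/5 ≈ 27.800)
f(s, w) = 139/5 - 11*w (f(s, w) = -11*w + 139/5 = 139/5 - 11*w)
1/((f(-70, -5*(4 + 6)) - 1*(-4844)) - 2070) = 1/(((139/5 - (-55)*(4 + 6)) - 1*(-4844)) - 2070) = 1/(((139/5 - (-55)*10) + 4844) - 2070) = 1/(((139/5 - 11*(-50)) + 4844) - 2070) = 1/(((139/5 + 550) + 4844) - 2070) = 1/((2889/5 + 4844) - 2070) = 1/(27109/5 - 2070) = 1/(16759/5) = 5/16759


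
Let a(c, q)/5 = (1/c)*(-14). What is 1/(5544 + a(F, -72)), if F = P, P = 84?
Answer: 6/33259 ≈ 0.00018040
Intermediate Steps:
F = 84
a(c, q) = -70/c (a(c, q) = 5*((1/c)*(-14)) = 5*(-14/c) = -70/c)
1/(5544 + a(F, -72)) = 1/(5544 - 70/84) = 1/(5544 - 70*1/84) = 1/(5544 - 5/6) = 1/(33259/6) = 6/33259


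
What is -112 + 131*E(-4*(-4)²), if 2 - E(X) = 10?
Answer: -1160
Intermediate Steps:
E(X) = -8 (E(X) = 2 - 1*10 = 2 - 10 = -8)
-112 + 131*E(-4*(-4)²) = -112 + 131*(-8) = -112 - 1048 = -1160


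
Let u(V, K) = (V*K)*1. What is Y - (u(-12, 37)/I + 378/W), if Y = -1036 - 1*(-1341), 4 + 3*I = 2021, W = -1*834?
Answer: 85822934/280363 ≈ 306.11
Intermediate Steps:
W = -834
I = 2017/3 (I = -4/3 + (1/3)*2021 = -4/3 + 2021/3 = 2017/3 ≈ 672.33)
u(V, K) = K*V (u(V, K) = (K*V)*1 = K*V)
Y = 305 (Y = -1036 + 1341 = 305)
Y - (u(-12, 37)/I + 378/W) = 305 - ((37*(-12))/(2017/3) + 378/(-834)) = 305 - (-444*3/2017 + 378*(-1/834)) = 305 - (-1332/2017 - 63/139) = 305 - 1*(-312219/280363) = 305 + 312219/280363 = 85822934/280363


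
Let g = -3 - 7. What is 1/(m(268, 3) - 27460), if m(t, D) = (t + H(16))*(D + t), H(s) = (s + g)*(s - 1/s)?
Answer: 8/568659 ≈ 1.4068e-5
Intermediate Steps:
g = -10
H(s) = (-10 + s)*(s - 1/s) (H(s) = (s - 10)*(s - 1/s) = (-10 + s)*(s - 1/s))
m(t, D) = (765/8 + t)*(D + t) (m(t, D) = (t + (-1 + 16**2 - 10*16 + 10/16))*(D + t) = (t + (-1 + 256 - 160 + 10*(1/16)))*(D + t) = (t + (-1 + 256 - 160 + 5/8))*(D + t) = (t + 765/8)*(D + t) = (765/8 + t)*(D + t))
1/(m(268, 3) - 27460) = 1/((268**2 + (765/8)*3 + (765/8)*268 + 3*268) - 27460) = 1/((71824 + 2295/8 + 51255/2 + 804) - 27460) = 1/(788339/8 - 27460) = 1/(568659/8) = 8/568659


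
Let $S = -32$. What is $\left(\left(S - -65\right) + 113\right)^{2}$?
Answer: $21316$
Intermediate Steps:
$\left(\left(S - -65\right) + 113\right)^{2} = \left(\left(-32 - -65\right) + 113\right)^{2} = \left(\left(-32 + 65\right) + 113\right)^{2} = \left(33 + 113\right)^{2} = 146^{2} = 21316$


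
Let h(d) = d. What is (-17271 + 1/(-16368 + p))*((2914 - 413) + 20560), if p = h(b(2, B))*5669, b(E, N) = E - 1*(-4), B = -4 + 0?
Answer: -2342721367655/5882 ≈ -3.9829e+8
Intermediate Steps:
B = -4
b(E, N) = 4 + E (b(E, N) = E + 4 = 4 + E)
p = 34014 (p = (4 + 2)*5669 = 6*5669 = 34014)
(-17271 + 1/(-16368 + p))*((2914 - 413) + 20560) = (-17271 + 1/(-16368 + 34014))*((2914 - 413) + 20560) = (-17271 + 1/17646)*(2501 + 20560) = (-17271 + 1/17646)*23061 = -304764065/17646*23061 = -2342721367655/5882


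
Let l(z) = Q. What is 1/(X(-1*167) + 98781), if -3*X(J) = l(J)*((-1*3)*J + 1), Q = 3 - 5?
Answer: 3/297347 ≈ 1.0089e-5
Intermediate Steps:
Q = -2
l(z) = -2
X(J) = ⅔ - 2*J (X(J) = -(-2)*((-1*3)*J + 1)/3 = -(-2)*(-3*J + 1)/3 = -(-2)*(1 - 3*J)/3 = -(-2 + 6*J)/3 = ⅔ - 2*J)
1/(X(-1*167) + 98781) = 1/((⅔ - (-2)*167) + 98781) = 1/((⅔ - 2*(-167)) + 98781) = 1/((⅔ + 334) + 98781) = 1/(1004/3 + 98781) = 1/(297347/3) = 3/297347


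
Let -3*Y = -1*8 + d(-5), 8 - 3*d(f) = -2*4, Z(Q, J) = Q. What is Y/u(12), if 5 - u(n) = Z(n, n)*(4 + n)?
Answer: -8/1683 ≈ -0.0047534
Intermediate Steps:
d(f) = 16/3 (d(f) = 8/3 - (-2)*4/3 = 8/3 - ⅓*(-8) = 8/3 + 8/3 = 16/3)
u(n) = 5 - n*(4 + n)
Y = 8/9 (Y = -(-1*8 + 16/3)/3 = -(-8 + 16/3)/3 = -⅓*(-8/3) = 8/9 ≈ 0.88889)
Y/u(12) = 8/(9*(5 - 1*12² - 4*12)) = 8/(9*(5 - 1*144 - 48)) = 8/(9*(5 - 144 - 48)) = (8/9)/(-187) = (8/9)*(-1/187) = -8/1683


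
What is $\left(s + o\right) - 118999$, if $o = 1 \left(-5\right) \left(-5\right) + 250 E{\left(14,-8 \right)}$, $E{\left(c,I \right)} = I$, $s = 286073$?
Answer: $165099$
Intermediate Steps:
$o = -1975$ ($o = 1 \left(-5\right) \left(-5\right) + 250 \left(-8\right) = \left(-5\right) \left(-5\right) - 2000 = 25 - 2000 = -1975$)
$\left(s + o\right) - 118999 = \left(286073 - 1975\right) - 118999 = 284098 - 118999 = 165099$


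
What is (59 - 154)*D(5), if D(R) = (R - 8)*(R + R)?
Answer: 2850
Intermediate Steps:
D(R) = 2*R*(-8 + R) (D(R) = (-8 + R)*(2*R) = 2*R*(-8 + R))
(59 - 154)*D(5) = (59 - 154)*(2*5*(-8 + 5)) = -190*5*(-3) = -95*(-30) = 2850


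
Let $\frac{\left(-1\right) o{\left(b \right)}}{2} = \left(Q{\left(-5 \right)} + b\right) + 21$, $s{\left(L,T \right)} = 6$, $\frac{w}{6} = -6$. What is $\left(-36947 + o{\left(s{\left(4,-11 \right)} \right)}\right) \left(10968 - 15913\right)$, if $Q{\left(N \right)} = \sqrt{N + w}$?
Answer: $182969945 + 9890 i \sqrt{41} \approx 1.8297 \cdot 10^{8} + 63327.0 i$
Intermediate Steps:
$w = -36$ ($w = 6 \left(-6\right) = -36$)
$Q{\left(N \right)} = \sqrt{-36 + N}$ ($Q{\left(N \right)} = \sqrt{N - 36} = \sqrt{-36 + N}$)
$o{\left(b \right)} = -42 - 2 b - 2 i \sqrt{41}$ ($o{\left(b \right)} = - 2 \left(\left(\sqrt{-36 - 5} + b\right) + 21\right) = - 2 \left(\left(\sqrt{-41} + b\right) + 21\right) = - 2 \left(\left(i \sqrt{41} + b\right) + 21\right) = - 2 \left(\left(b + i \sqrt{41}\right) + 21\right) = - 2 \left(21 + b + i \sqrt{41}\right) = -42 - 2 b - 2 i \sqrt{41}$)
$\left(-36947 + o{\left(s{\left(4,-11 \right)} \right)}\right) \left(10968 - 15913\right) = \left(-36947 - \left(54 + 2 i \sqrt{41}\right)\right) \left(10968 - 15913\right) = \left(-36947 - \left(54 + 2 i \sqrt{41}\right)\right) \left(-4945\right) = \left(-37001 - 2 i \sqrt{41}\right) \left(-4945\right) = 182969945 + 9890 i \sqrt{41}$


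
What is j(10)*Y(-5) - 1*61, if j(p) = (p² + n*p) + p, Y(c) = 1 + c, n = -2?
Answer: -421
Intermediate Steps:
j(p) = p² - p (j(p) = (p² - 2*p) + p = p² - p)
j(10)*Y(-5) - 1*61 = (10*(-1 + 10))*(1 - 5) - 1*61 = (10*9)*(-4) - 61 = 90*(-4) - 61 = -360 - 61 = -421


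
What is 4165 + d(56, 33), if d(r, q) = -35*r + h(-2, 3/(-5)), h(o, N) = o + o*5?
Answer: 2193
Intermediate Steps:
h(o, N) = 6*o (h(o, N) = o + 5*o = 6*o)
d(r, q) = -12 - 35*r (d(r, q) = -35*r + 6*(-2) = -35*r - 12 = -12 - 35*r)
4165 + d(56, 33) = 4165 + (-12 - 35*56) = 4165 + (-12 - 1960) = 4165 - 1972 = 2193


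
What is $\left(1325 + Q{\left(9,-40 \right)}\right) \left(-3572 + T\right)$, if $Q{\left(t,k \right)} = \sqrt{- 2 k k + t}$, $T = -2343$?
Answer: $-7837375 - 5915 i \sqrt{3191} \approx -7.8374 \cdot 10^{6} - 3.3413 \cdot 10^{5} i$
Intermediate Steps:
$Q{\left(t,k \right)} = \sqrt{t - 2 k^{2}}$ ($Q{\left(t,k \right)} = \sqrt{- 2 k^{2} + t} = \sqrt{t - 2 k^{2}}$)
$\left(1325 + Q{\left(9,-40 \right)}\right) \left(-3572 + T\right) = \left(1325 + \sqrt{9 - 2 \left(-40\right)^{2}}\right) \left(-3572 - 2343\right) = \left(1325 + \sqrt{9 - 3200}\right) \left(-5915\right) = \left(1325 + \sqrt{-3191}\right) \left(-5915\right) = \left(1325 + i \sqrt{3191}\right) \left(-5915\right) = -7837375 - 5915 i \sqrt{3191}$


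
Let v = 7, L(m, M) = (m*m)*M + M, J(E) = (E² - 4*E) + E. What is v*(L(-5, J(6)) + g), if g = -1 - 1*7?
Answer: 3220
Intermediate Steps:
J(E) = E² - 3*E
L(m, M) = M + M*m² (L(m, M) = m²*M + M = M*m² + M = M + M*m²)
g = -8 (g = -1 - 7 = -8)
v*(L(-5, J(6)) + g) = 7*((6*(-3 + 6))*(1 + (-5)²) - 8) = 7*((6*3)*(1 + 25) - 8) = 7*(18*26 - 8) = 7*(468 - 8) = 7*460 = 3220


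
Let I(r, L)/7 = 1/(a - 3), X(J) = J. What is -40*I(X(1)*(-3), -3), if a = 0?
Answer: 280/3 ≈ 93.333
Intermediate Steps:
I(r, L) = -7/3 (I(r, L) = 7/(0 - 3) = 7/(-3) = 7*(-⅓) = -7/3)
-40*I(X(1)*(-3), -3) = -40*(-7/3) = 280/3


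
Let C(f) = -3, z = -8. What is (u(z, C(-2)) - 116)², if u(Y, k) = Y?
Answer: 15376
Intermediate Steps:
(u(z, C(-2)) - 116)² = (-8 - 116)² = (-124)² = 15376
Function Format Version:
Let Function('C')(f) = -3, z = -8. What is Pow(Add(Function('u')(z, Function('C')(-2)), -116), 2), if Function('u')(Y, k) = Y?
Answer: 15376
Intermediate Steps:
Pow(Add(Function('u')(z, Function('C')(-2)), -116), 2) = Pow(Add(-8, -116), 2) = Pow(-124, 2) = 15376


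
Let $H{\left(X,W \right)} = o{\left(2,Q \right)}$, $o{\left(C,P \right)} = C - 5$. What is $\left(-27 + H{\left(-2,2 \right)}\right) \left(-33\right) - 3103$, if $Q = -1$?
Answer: $-2113$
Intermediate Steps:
$o{\left(C,P \right)} = -5 + C$
$H{\left(X,W \right)} = -3$ ($H{\left(X,W \right)} = -5 + 2 = -3$)
$\left(-27 + H{\left(-2,2 \right)}\right) \left(-33\right) - 3103 = \left(-27 - 3\right) \left(-33\right) - 3103 = \left(-30\right) \left(-33\right) - 3103 = 990 - 3103 = -2113$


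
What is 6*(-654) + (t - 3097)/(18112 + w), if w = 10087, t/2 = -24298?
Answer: -110704569/28199 ≈ -3925.8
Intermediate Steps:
t = -48596 (t = 2*(-24298) = -48596)
6*(-654) + (t - 3097)/(18112 + w) = 6*(-654) + (-48596 - 3097)/(18112 + 10087) = -3924 - 51693/28199 = -110704569/28199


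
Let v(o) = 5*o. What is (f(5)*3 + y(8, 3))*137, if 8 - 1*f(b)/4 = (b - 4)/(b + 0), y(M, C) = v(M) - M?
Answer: 86036/5 ≈ 17207.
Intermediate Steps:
y(M, C) = 4*M (y(M, C) = 5*M - M = 4*M)
f(b) = 32 - 4*(-4 + b)/b (f(b) = 32 - 4*(b - 4)/(b + 0) = 32 - 4*(-4 + b)/b)
(f(5)*3 + y(8, 3))*137 = ((28 + 16/5)*3 + 4*8)*137 = ((28 + 16*(⅕))*3 + 32)*137 = ((28 + 16/5)*3 + 32)*137 = ((156/5)*3 + 32)*137 = (468/5 + 32)*137 = (628/5)*137 = 86036/5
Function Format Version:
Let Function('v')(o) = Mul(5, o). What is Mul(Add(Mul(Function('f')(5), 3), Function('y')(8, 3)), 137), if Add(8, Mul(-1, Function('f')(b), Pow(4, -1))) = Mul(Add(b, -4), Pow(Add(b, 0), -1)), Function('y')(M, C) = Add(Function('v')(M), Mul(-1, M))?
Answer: Rational(86036, 5) ≈ 17207.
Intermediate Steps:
Function('y')(M, C) = Mul(4, M) (Function('y')(M, C) = Add(Mul(5, M), Mul(-1, M)) = Mul(4, M))
Function('f')(b) = Add(32, Mul(-4, Pow(b, -1), Add(-4, b))) (Function('f')(b) = Add(32, Mul(-4, Mul(Add(b, -4), Pow(Add(b, 0), -1)))) = Add(32, Mul(-4, Mul(Add(-4, b), Pow(b, -1)))) = Add(32, Mul(-4, Mul(Pow(b, -1), Add(-4, b)))) = Add(32, Mul(-4, Pow(b, -1), Add(-4, b))))
Mul(Add(Mul(Function('f')(5), 3), Function('y')(8, 3)), 137) = Mul(Add(Mul(Add(28, Mul(16, Pow(5, -1))), 3), Mul(4, 8)), 137) = Mul(Add(Mul(Add(28, Mul(16, Rational(1, 5))), 3), 32), 137) = Mul(Add(Mul(Add(28, Rational(16, 5)), 3), 32), 137) = Mul(Add(Mul(Rational(156, 5), 3), 32), 137) = Mul(Add(Rational(468, 5), 32), 137) = Mul(Rational(628, 5), 137) = Rational(86036, 5)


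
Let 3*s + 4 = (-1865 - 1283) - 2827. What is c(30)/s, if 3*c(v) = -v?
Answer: 10/1993 ≈ 0.0050176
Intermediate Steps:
c(v) = -v/3 (c(v) = (-v)/3 = -v/3)
s = -1993 (s = -4/3 + ((-1865 - 1283) - 2827)/3 = -4/3 + (-3148 - 2827)/3 = -4/3 + (⅓)*(-5975) = -4/3 - 5975/3 = -1993)
c(30)/s = -⅓*30/(-1993) = -10*(-1/1993) = 10/1993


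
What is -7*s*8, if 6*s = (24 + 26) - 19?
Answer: -868/3 ≈ -289.33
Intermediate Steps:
s = 31/6 (s = ((24 + 26) - 19)/6 = (50 - 19)/6 = (⅙)*31 = 31/6 ≈ 5.1667)
-7*s*8 = -7*31/6*8 = -217/6*8 = -868/3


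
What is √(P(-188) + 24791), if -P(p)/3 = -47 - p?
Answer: 4*√1523 ≈ 156.10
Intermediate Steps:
P(p) = 141 + 3*p (P(p) = -3*(-47 - p) = 141 + 3*p)
√(P(-188) + 24791) = √((141 + 3*(-188)) + 24791) = √((141 - 564) + 24791) = √(-423 + 24791) = √24368 = 4*√1523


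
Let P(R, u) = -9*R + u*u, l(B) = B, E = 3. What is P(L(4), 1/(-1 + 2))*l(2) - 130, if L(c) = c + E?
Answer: -254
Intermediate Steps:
L(c) = 3 + c (L(c) = c + 3 = 3 + c)
P(R, u) = u² - 9*R (P(R, u) = -9*R + u² = u² - 9*R)
P(L(4), 1/(-1 + 2))*l(2) - 130 = ((1/(-1 + 2))² - 9*(3 + 4))*2 - 130 = ((1/1)² - 9*7)*2 - 130 = (1² - 63)*2 - 130 = (1 - 63)*2 - 130 = -62*2 - 130 = -124 - 130 = -254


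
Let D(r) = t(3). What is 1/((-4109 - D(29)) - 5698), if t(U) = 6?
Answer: -1/9813 ≈ -0.00010191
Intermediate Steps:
D(r) = 6
1/((-4109 - D(29)) - 5698) = 1/((-4109 - 1*6) - 5698) = 1/((-4109 - 6) - 5698) = 1/(-4115 - 5698) = 1/(-9813) = -1/9813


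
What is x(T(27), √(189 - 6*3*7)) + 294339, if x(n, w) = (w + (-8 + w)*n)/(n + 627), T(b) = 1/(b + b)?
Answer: 9966024193/33859 + 165*√7/33859 ≈ 2.9434e+5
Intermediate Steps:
T(b) = 1/(2*b)
x(n, w) = (w + n*(-8 + w))/(627 + n)
x(T(27), √(189 - 6*3*7)) + 294339 = (√(189 - 6*3*7) - 4/27 + ((½)/27)*√(189 - 6*3*7))/(627 + (½)/27) + 294339 = (√(189 - 18*7) - 4/27 + ((½)*(1/27))*√(189 - 18*7))/(627 + (½)*(1/27)) + 294339 = (√(189 - 126) - 8*1/54 + √(189 - 126)/54)/(627 + 1/54) + 294339 = (√63 - 4/27 + √63/54)/(33859/54) + 294339 = 54*(3*√7 - 4/27 + (3*√7)/54)/33859 + 294339 = 54*(3*√7 - 4/27 + √7/18)/33859 + 294339 = 54*(-4/27 + 55*√7/18)/33859 + 294339 = (-8/33859 + 165*√7/33859) + 294339 = 9966024193/33859 + 165*√7/33859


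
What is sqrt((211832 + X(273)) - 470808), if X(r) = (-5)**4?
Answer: I*sqrt(258351) ≈ 508.28*I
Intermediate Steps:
X(r) = 625
sqrt((211832 + X(273)) - 470808) = sqrt((211832 + 625) - 470808) = sqrt(212457 - 470808) = sqrt(-258351) = I*sqrt(258351)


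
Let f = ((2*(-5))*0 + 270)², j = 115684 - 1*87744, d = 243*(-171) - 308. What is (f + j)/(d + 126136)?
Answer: 20168/16855 ≈ 1.1966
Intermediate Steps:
d = -41861 (d = -41553 - 308 = -41861)
j = 27940 (j = 115684 - 87744 = 27940)
f = 72900 (f = (-10*0 + 270)² = (0 + 270)² = 270² = 72900)
(f + j)/(d + 126136) = (72900 + 27940)/(-41861 + 126136) = 100840/84275 = 100840*(1/84275) = 20168/16855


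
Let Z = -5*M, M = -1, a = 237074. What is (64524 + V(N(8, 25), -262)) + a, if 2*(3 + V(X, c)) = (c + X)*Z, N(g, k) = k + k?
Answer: 301065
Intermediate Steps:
Z = 5 (Z = -5*(-1) = 5)
N(g, k) = 2*k
V(X, c) = -3 + 5*X/2 + 5*c/2 (V(X, c) = -3 + ((c + X)*5)/2 = -3 + ((X + c)*5)/2 = -3 + (5*X + 5*c)/2 = -3 + (5*X/2 + 5*c/2) = -3 + 5*X/2 + 5*c/2)
(64524 + V(N(8, 25), -262)) + a = (64524 + (-3 + 5*(2*25)/2 + (5/2)*(-262))) + 237074 = (64524 + (-3 + (5/2)*50 - 655)) + 237074 = (64524 + (-3 + 125 - 655)) + 237074 = (64524 - 533) + 237074 = 63991 + 237074 = 301065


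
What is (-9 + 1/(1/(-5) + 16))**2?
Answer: 498436/6241 ≈ 79.865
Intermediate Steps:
(-9 + 1/(1/(-5) + 16))**2 = (-9 + 1/(1*(-1/5) + 16))**2 = (-9 + 1/(-1/5 + 16))**2 = (-9 + 1/(79/5))**2 = (-9 + 5/79)**2 = (-706/79)**2 = 498436/6241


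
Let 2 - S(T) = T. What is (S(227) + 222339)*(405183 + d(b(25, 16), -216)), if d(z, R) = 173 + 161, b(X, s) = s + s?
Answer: 90071002938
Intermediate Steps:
b(X, s) = 2*s
d(z, R) = 334
S(T) = 2 - T
(S(227) + 222339)*(405183 + d(b(25, 16), -216)) = ((2 - 1*227) + 222339)*(405183 + 334) = ((2 - 227) + 222339)*405517 = (-225 + 222339)*405517 = 222114*405517 = 90071002938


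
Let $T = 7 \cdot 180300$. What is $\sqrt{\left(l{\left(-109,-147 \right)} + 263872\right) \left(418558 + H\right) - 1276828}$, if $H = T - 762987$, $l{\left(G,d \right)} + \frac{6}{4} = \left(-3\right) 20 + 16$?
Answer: $\frac{\sqrt{968418605014}}{2} \approx 4.9204 \cdot 10^{5}$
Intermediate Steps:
$T = 1262100$
$l{\left(G,d \right)} = - \frac{91}{2}$ ($l{\left(G,d \right)} = - \frac{3}{2} + \left(\left(-3\right) 20 + 16\right) = - \frac{3}{2} + \left(-60 + 16\right) = - \frac{3}{2} - 44 = - \frac{91}{2}$)
$H = 499113$ ($H = 1262100 - 762987 = 499113$)
$\sqrt{\left(l{\left(-109,-147 \right)} + 263872\right) \left(418558 + H\right) - 1276828} = \sqrt{\left(- \frac{91}{2} + 263872\right) \left(418558 + 499113\right) - 1276828} = \sqrt{\frac{527653}{2} \cdot 917671 - 1276828} = \sqrt{\frac{484211856163}{2} - 1276828} = \sqrt{\frac{484209302507}{2}} = \frac{\sqrt{968418605014}}{2}$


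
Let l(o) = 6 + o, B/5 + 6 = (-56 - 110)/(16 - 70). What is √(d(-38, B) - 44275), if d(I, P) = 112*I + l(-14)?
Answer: I*√48539 ≈ 220.32*I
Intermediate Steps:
B = -395/27 (B = -30 + 5*((-56 - 110)/(16 - 70)) = -30 + 5*(-166/(-54)) = -30 + 5*(-166*(-1/54)) = -30 + 5*(83/27) = -30 + 415/27 = -395/27 ≈ -14.630)
d(I, P) = -8 + 112*I (d(I, P) = 112*I + (6 - 14) = 112*I - 8 = -8 + 112*I)
√(d(-38, B) - 44275) = √((-8 + 112*(-38)) - 44275) = √((-8 - 4256) - 44275) = √(-4264 - 44275) = √(-48539) = I*√48539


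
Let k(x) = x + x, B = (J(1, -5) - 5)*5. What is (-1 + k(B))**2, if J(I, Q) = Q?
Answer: 10201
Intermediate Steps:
B = -50 (B = (-5 - 5)*5 = -10*5 = -50)
k(x) = 2*x
(-1 + k(B))**2 = (-1 + 2*(-50))**2 = (-1 - 100)**2 = (-101)**2 = 10201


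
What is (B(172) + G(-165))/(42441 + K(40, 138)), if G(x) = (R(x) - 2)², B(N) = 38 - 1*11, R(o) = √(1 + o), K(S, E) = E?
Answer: -7/2241 - 8*I*√41/42579 ≈ -0.0031236 - 0.0012031*I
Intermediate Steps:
B(N) = 27 (B(N) = 38 - 11 = 27)
G(x) = (-2 + √(1 + x))² (G(x) = (√(1 + x) - 2)² = (-2 + √(1 + x))²)
(B(172) + G(-165))/(42441 + K(40, 138)) = (27 + (-2 + √(1 - 165))²)/(42441 + 138) = (27 + (-2 + √(-164))²)/42579 = (27 + (-2 + 2*I*√41)²)*(1/42579) = 1/1577 + (-2 + 2*I*√41)²/42579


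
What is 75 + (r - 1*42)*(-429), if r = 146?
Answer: -44541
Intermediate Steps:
75 + (r - 1*42)*(-429) = 75 + (146 - 1*42)*(-429) = 75 + (146 - 42)*(-429) = 75 + 104*(-429) = 75 - 44616 = -44541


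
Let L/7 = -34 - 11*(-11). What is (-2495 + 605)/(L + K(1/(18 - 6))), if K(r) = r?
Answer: -22680/7309 ≈ -3.1030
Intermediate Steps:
L = 609 (L = 7*(-34 - 11*(-11)) = 7*(-34 + 121) = 7*87 = 609)
(-2495 + 605)/(L + K(1/(18 - 6))) = (-2495 + 605)/(609 + 1/(18 - 6)) = -1890/(609 + 1/12) = -1890/7309/12 = -1890*12/7309 = -22680/7309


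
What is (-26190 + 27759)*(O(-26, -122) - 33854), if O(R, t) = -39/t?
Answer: -6480203781/122 ≈ -5.3116e+7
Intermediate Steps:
(-26190 + 27759)*(O(-26, -122) - 33854) = (-26190 + 27759)*(-39/(-122) - 33854) = 1569*(-39*(-1/122) - 33854) = 1569*(39/122 - 33854) = 1569*(-4130149/122) = -6480203781/122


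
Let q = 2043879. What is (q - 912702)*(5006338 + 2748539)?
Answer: 8772138500229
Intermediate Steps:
(q - 912702)*(5006338 + 2748539) = (2043879 - 912702)*(5006338 + 2748539) = 1131177*7754877 = 8772138500229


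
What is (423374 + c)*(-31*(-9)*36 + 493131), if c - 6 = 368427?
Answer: 398417487225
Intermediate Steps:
c = 368433 (c = 6 + 368427 = 368433)
(423374 + c)*(-31*(-9)*36 + 493131) = (423374 + 368433)*(-31*(-9)*36 + 493131) = 791807*(279*36 + 493131) = 791807*(10044 + 493131) = 791807*503175 = 398417487225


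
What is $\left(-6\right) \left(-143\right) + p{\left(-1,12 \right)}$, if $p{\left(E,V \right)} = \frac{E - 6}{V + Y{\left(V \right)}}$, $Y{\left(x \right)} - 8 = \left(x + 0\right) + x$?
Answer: $\frac{37745}{44} \approx 857.84$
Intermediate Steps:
$Y{\left(x \right)} = 8 + 2 x$ ($Y{\left(x \right)} = 8 + \left(\left(x + 0\right) + x\right) = 8 + \left(x + x\right) = 8 + 2 x$)
$p{\left(E,V \right)} = \frac{-6 + E}{8 + 3 V}$ ($p{\left(E,V \right)} = \frac{E - 6}{V + \left(8 + 2 V\right)} = \frac{-6 + E}{8 + 3 V}$)
$\left(-6\right) \left(-143\right) + p{\left(-1,12 \right)} = \left(-6\right) \left(-143\right) + \frac{-6 - 1}{8 + 3 \cdot 12} = 858 + \frac{1}{8 + 36} \left(-7\right) = 858 + \frac{1}{44} \left(-7\right) = 858 - \frac{7}{44} = \frac{37745}{44}$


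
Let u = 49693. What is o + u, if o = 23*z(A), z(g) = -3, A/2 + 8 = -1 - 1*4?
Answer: 49624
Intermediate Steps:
A = -26 (A = -16 + 2*(-1 - 1*4) = -16 + 2*(-1 - 4) = -16 + 2*(-5) = -16 - 10 = -26)
o = -69 (o = 23*(-3) = -69)
o + u = -69 + 49693 = 49624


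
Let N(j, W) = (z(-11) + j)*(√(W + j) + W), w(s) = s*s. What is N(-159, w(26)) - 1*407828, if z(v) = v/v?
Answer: -514636 - 158*√517 ≈ -5.1823e+5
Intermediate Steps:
z(v) = 1
w(s) = s²
N(j, W) = (1 + j)*(W + √(W + j)) (N(j, W) = (1 + j)*(√(W + j) + W) = (1 + j)*(W + √(W + j)))
N(-159, w(26)) - 1*407828 = (26² + √(26² - 159) + 26²*(-159) - 159*√(26² - 159)) - 1*407828 = (676 + √(676 - 159) + 676*(-159) - 159*√(676 - 159)) - 407828 = (676 + √517 - 107484 - 159*√517) - 407828 = (-106808 - 158*√517) - 407828 = -514636 - 158*√517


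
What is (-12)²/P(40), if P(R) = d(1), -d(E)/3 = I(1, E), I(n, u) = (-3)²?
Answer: -16/3 ≈ -5.3333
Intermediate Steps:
I(n, u) = 9
d(E) = -27 (d(E) = -3*9 = -27)
P(R) = -27
(-12)²/P(40) = (-12)²/(-27) = 144*(-1/27) = -16/3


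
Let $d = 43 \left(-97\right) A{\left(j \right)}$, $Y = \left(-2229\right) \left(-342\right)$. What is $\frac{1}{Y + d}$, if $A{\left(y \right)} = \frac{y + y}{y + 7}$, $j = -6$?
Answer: $\frac{1}{812370} \approx 1.231 \cdot 10^{-6}$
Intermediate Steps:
$A{\left(y \right)} = \frac{2 y}{7 + y}$
$Y = 762318$
$d = 50052$ ($d = 43 \left(-97\right) 2 \left(-6\right) \frac{1}{7 - 6} = - 4171 \cdot 2 \left(-6\right) 1^{-1} = - 4171 \cdot 2 \left(-6\right) 1 = \left(-4171\right) \left(-12\right) = 50052$)
$\frac{1}{Y + d} = \frac{1}{762318 + 50052} = \frac{1}{812370}$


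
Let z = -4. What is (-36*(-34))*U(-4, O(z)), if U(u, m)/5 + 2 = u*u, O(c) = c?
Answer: 85680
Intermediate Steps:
U(u, m) = -10 + 5*u² (U(u, m) = -10 + 5*(u*u) = -10 + 5*u²)
(-36*(-34))*U(-4, O(z)) = (-36*(-34))*(-10 + 5*(-4)²) = 1224*(-10 + 5*16) = 1224*(-10 + 80) = 1224*70 = 85680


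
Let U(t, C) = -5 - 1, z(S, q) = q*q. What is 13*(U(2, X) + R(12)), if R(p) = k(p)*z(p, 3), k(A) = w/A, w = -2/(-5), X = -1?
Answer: -741/10 ≈ -74.100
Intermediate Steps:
z(S, q) = q**2
U(t, C) = -6
w = 2/5 (w = -2*(-1/5) = 2/5 ≈ 0.40000)
k(A) = 2/(5*A)
R(p) = 18/(5*p) (R(p) = (2/(5*p))*3**2 = (2/(5*p))*9 = 18/(5*p))
13*(U(2, X) + R(12)) = 13*(-6 + (18/5)/12) = 13*(-6 + (18/5)*(1/12)) = 13*(-6 + 3/10) = 13*(-57/10) = -741/10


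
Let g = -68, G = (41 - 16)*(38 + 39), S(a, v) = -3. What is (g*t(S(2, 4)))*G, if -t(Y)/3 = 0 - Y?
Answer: 1178100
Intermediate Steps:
t(Y) = 3*Y (t(Y) = -3*(0 - Y) = -(-3)*Y = 3*Y)
G = 1925 (G = 25*77 = 1925)
(g*t(S(2, 4)))*G = -204*(-3)*1925 = -68*(-9)*1925 = 612*1925 = 1178100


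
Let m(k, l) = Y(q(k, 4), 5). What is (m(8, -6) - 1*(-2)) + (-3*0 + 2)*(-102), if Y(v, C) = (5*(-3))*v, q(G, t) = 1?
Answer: -217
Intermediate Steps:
Y(v, C) = -15*v
m(k, l) = -15 (m(k, l) = -15*1 = -15)
(m(8, -6) - 1*(-2)) + (-3*0 + 2)*(-102) = (-15 - 1*(-2)) + (-3*0 + 2)*(-102) = (-15 + 2) + (0 + 2)*(-102) = -13 + 2*(-102) = -13 - 204 = -217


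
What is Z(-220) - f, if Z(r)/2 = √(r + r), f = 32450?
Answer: -32450 + 4*I*√110 ≈ -32450.0 + 41.952*I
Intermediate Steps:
Z(r) = 2*√2*√r (Z(r) = 2*√(r + r) = 2*√(2*r) = 2*(√2*√r) = 2*√2*√r)
Z(-220) - f = 2*√2*√(-220) - 1*32450 = 2*√2*(2*I*√55) - 32450 = 4*I*√110 - 32450 = -32450 + 4*I*√110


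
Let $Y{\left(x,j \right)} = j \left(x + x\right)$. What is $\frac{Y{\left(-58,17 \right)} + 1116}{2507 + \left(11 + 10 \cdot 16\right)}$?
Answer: $- \frac{428}{1339} \approx -0.31964$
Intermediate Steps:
$Y{\left(x,j \right)} = 2 j x$ ($Y{\left(x,j \right)} = j 2 x = 2 j x$)
$\frac{Y{\left(-58,17 \right)} + 1116}{2507 + \left(11 + 10 \cdot 16\right)} = \frac{2 \cdot 17 \left(-58\right) + 1116}{2507 + \left(11 + 10 \cdot 16\right)} = \frac{-1972 + 1116}{2507 + \left(11 + 160\right)} = - \frac{856}{2507 + 171} = - \frac{856}{2678} = \left(-856\right) \frac{1}{2678} = - \frac{428}{1339}$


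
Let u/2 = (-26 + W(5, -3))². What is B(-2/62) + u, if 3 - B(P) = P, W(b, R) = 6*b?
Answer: 1086/31 ≈ 35.032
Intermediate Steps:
B(P) = 3 - P
u = 32 (u = 2*(-26 + 6*5)² = 2*(-26 + 30)² = 2*4² = 2*16 = 32)
B(-2/62) + u = (3 - (-2)/62) + 32 = (3 - 1*(-1/31)) + 32 = (3 + 1/31) + 32 = 94/31 + 32 = 1086/31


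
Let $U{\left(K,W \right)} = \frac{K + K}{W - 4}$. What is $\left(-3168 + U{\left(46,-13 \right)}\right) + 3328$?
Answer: $\frac{2628}{17} \approx 154.59$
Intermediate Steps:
$U{\left(K,W \right)} = \frac{2 K}{-4 + W}$
$\left(-3168 + U{\left(46,-13 \right)}\right) + 3328 = \left(-3168 + 2 \cdot 46 \frac{1}{-4 - 13}\right) + 3328 = \left(-3168 + 2 \cdot 46 \frac{1}{-17}\right) + 3328 = \left(-3168 + 2 \cdot 46 \left(- \frac{1}{17}\right)\right) + 3328 = \left(-3168 - \frac{92}{17}\right) + 3328 = - \frac{53948}{17} + 3328 = \frac{2628}{17}$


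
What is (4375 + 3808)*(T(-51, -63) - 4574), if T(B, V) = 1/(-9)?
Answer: -336869561/9 ≈ -3.7430e+7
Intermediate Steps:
T(B, V) = -⅑
(4375 + 3808)*(T(-51, -63) - 4574) = (4375 + 3808)*(-⅑ - 4574) = 8183*(-41167/9) = -336869561/9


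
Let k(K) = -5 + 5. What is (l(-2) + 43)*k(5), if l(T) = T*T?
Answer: 0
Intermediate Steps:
k(K) = 0
l(T) = T**2
(l(-2) + 43)*k(5) = ((-2)**2 + 43)*0 = (4 + 43)*0 = 47*0 = 0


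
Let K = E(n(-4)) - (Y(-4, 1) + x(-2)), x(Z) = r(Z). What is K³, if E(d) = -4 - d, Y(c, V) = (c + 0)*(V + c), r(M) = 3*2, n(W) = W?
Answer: -5832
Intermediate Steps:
r(M) = 6
x(Z) = 6
Y(c, V) = c*(V + c)
K = -18 (K = (-4 - 1*(-4)) - (-4*(1 - 4) + 6) = (-4 + 4) - (-4*(-3) + 6) = 0 - (12 + 6) = 0 - 1*18 = 0 - 18 = -18)
K³ = (-18)³ = -5832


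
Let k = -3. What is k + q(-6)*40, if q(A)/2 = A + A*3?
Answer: -1923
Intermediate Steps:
q(A) = 8*A (q(A) = 2*(A + A*3) = 2*(A + 3*A) = 2*(4*A) = 8*A)
k + q(-6)*40 = -3 + (8*(-6))*40 = -3 - 48*40 = -3 - 1920 = -1923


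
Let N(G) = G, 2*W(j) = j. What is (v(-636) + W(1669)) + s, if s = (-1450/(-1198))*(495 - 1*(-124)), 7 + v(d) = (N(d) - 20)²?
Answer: 517431423/1198 ≈ 4.3191e+5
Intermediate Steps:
W(j) = j/2
v(d) = -7 + (-20 + d)² (v(d) = -7 + (d - 20)² = -7 + (-20 + d)²)
s = 448775/599 (s = (-1450*(-1/1198))*(495 + 124) = (725/599)*619 = 448775/599 ≈ 749.21)
(v(-636) + W(1669)) + s = ((-7 + (-20 - 636)²) + (½)*1669) + 448775/599 = ((-7 + (-656)²) + 1669/2) + 448775/599 = ((-7 + 430336) + 1669/2) + 448775/599 = (430329 + 1669/2) + 448775/599 = 862327/2 + 448775/599 = 517431423/1198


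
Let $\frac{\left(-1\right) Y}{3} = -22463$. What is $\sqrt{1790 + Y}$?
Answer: $\sqrt{69179} \approx 263.02$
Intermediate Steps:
$Y = 67389$ ($Y = \left(-3\right) \left(-22463\right) = 67389$)
$\sqrt{1790 + Y} = \sqrt{1790 + 67389} = \sqrt{69179}$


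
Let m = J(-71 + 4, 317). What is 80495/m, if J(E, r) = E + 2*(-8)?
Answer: -80495/83 ≈ -969.82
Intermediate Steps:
J(E, r) = -16 + E (J(E, r) = E - 16 = -16 + E)
m = -83 (m = -16 + (-71 + 4) = -16 - 67 = -83)
80495/m = 80495/(-83) = 80495*(-1/83) = -80495/83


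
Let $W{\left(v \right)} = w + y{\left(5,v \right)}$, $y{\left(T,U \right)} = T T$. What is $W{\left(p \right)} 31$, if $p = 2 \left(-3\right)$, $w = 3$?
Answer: $868$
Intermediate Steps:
$y{\left(T,U \right)} = T^{2}$
$p = -6$
$W{\left(v \right)} = 28$ ($W{\left(v \right)} = 3 + 5^{2} = 3 + 25 = 28$)
$W{\left(p \right)} 31 = 28 \cdot 31 = 868$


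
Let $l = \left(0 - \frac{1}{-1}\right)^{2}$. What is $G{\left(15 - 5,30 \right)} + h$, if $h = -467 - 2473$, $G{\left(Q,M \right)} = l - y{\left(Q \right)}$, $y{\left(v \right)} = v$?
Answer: $-2949$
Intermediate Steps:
$l = 1$ ($l = \left(0 - -1\right)^{2} = \left(0 + 1\right)^{2} = 1^{2} = 1$)
$G{\left(Q,M \right)} = 1 - Q$
$h = -2940$ ($h = -467 - 2473 = -2940$)
$G{\left(15 - 5,30 \right)} + h = \left(1 - \left(15 - 5\right)\right) - 2940 = \left(1 - 10\right) - 2940 = -9 - 2940 = -2949$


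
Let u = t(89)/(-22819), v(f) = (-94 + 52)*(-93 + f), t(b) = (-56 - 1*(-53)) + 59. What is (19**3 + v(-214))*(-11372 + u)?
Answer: -5125858542172/22819 ≈ -2.2463e+8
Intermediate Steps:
t(b) = 56 (t(b) = (-56 + 53) + 59 = -3 + 59 = 56)
v(f) = 3906 - 42*f (v(f) = -42*(-93 + f) = 3906 - 42*f)
u = -56/22819 (u = 56/(-22819) = 56*(-1/22819) = -56/22819 ≈ -0.0024541)
(19**3 + v(-214))*(-11372 + u) = (19**3 + (3906 - 42*(-214)))*(-11372 - 56/22819) = (6859 + (3906 + 8988))*(-259497724/22819) = (6859 + 12894)*(-259497724/22819) = 19753*(-259497724/22819) = -5125858542172/22819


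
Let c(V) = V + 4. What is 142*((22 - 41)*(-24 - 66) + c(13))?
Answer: 245234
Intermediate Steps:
c(V) = 4 + V
142*((22 - 41)*(-24 - 66) + c(13)) = 142*((22 - 41)*(-24 - 66) + (4 + 13)) = 142*(-19*(-90) + 17) = 142*(1710 + 17) = 142*1727 = 245234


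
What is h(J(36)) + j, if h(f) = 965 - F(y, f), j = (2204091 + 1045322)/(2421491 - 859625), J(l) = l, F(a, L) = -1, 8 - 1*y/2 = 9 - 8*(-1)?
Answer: 1512011969/1561866 ≈ 968.08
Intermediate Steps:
y = -18 (y = 16 - 2*(9 - 8*(-1)) = 16 - 2*(9 - 1*(-8)) = 16 - 2*(9 + 8) = 16 - 2*17 = 16 - 34 = -18)
j = 3249413/1561866 ≈ 2.0805
h(f) = 966 (h(f) = 965 - 1*(-1) = 965 + 1 = 966)
h(J(36)) + j = 966 + 3249413/1561866 = 1512011969/1561866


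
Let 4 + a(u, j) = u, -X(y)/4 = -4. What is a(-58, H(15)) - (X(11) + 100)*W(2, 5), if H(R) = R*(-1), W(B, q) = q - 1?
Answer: -526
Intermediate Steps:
W(B, q) = -1 + q
X(y) = 16 (X(y) = -4*(-4) = 16)
H(R) = -R
a(u, j) = -4 + u
a(-58, H(15)) - (X(11) + 100)*W(2, 5) = (-4 - 58) - (16 + 100)*(-1 + 5) = -62 - 116*4 = -62 - 1*464 = -62 - 464 = -526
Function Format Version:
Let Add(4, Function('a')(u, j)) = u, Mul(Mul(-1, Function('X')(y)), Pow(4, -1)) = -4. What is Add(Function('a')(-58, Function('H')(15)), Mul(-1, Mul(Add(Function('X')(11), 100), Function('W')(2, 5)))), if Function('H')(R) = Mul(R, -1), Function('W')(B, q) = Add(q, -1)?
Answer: -526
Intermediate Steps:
Function('W')(B, q) = Add(-1, q)
Function('X')(y) = 16 (Function('X')(y) = Mul(-4, -4) = 16)
Function('H')(R) = Mul(-1, R)
Function('a')(u, j) = Add(-4, u)
Add(Function('a')(-58, Function('H')(15)), Mul(-1, Mul(Add(Function('X')(11), 100), Function('W')(2, 5)))) = Add(Add(-4, -58), Mul(-1, Mul(Add(16, 100), Add(-1, 5)))) = Add(-62, Mul(-1, Mul(116, 4))) = Add(-62, Mul(-1, 464)) = Add(-62, -464) = -526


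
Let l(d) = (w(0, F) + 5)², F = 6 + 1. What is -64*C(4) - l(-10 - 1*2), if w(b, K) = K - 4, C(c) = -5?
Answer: 256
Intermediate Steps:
F = 7
w(b, K) = -4 + K
l(d) = 64 (l(d) = ((-4 + 7) + 5)² = (3 + 5)² = 8² = 64)
-64*C(4) - l(-10 - 1*2) = -64*(-5) - 1*64 = 320 - 64 = 256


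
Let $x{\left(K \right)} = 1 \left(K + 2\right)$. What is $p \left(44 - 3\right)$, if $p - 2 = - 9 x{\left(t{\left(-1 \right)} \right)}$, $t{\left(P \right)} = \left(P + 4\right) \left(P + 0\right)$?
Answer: $451$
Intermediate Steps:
$t{\left(P \right)} = P \left(4 + P\right)$ ($t{\left(P \right)} = \left(4 + P\right) P = P \left(4 + P\right)$)
$x{\left(K \right)} = 2 + K$ ($x{\left(K \right)} = 1 \left(2 + K\right) = 2 + K$)
$p = 11$ ($p = 2 - 9 \left(2 - \left(4 - 1\right)\right) = 2 - 9 \left(2 - 3\right) = 2 - -9 = 2 + 9 = 11$)
$p \left(44 - 3\right) = 11 \left(44 - 3\right) = 11 \cdot 41 = 451$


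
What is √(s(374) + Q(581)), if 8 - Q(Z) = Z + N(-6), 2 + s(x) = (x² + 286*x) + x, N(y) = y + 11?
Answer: √246634 ≈ 496.62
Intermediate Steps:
N(y) = 11 + y
s(x) = -2 + x² + 287*x (s(x) = -2 + ((x² + 286*x) + x) = -2 + (x² + 287*x) = -2 + x² + 287*x)
Q(Z) = 3 - Z (Q(Z) = 8 - (Z + (11 - 6)) = 8 - (Z + 5) = 8 - (5 + Z) = 8 + (-5 - Z) = 3 - Z)
√(s(374) + Q(581)) = √((-2 + 374² + 287*374) + (3 - 1*581)) = √((-2 + 139876 + 107338) + (3 - 581)) = √(247212 - 578) = √246634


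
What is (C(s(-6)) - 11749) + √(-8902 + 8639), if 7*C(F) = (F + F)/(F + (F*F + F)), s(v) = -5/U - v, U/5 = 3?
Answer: -1891583/161 + I*√263 ≈ -11749.0 + 16.217*I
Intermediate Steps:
U = 15 (U = 5*3 = 15)
s(v) = -⅓ - v (s(v) = -5/15 - v = -5*1/15 - v = -⅓ - v)
C(F) = 2*F/(7*(F² + 2*F)) (C(F) = ((F + F)/(F + (F*F + F)))/7 = ((2*F)/(F + (F² + F)))/7 = ((2*F)/(F + (F + F²)))/7 = ((2*F)/(F² + 2*F))/7 = (2*F/(F² + 2*F))/7 = 2*F/(7*(F² + 2*F)))
(C(s(-6)) - 11749) + √(-8902 + 8639) = (2/(7*(2 + (-⅓ - 1*(-6)))) - 11749) + √(-8902 + 8639) = (2/(7*(2 + (-⅓ + 6))) - 11749) + √(-263) = (2/(7*(2 + 17/3)) - 11749) + I*√263 = (2/(7*(23/3)) - 11749) + I*√263 = ((2/7)*(3/23) - 11749) + I*√263 = (6/161 - 11749) + I*√263 = -1891583/161 + I*√263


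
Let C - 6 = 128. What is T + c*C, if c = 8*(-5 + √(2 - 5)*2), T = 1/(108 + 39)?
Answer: -787919/147 + 2144*I*√3 ≈ -5360.0 + 3713.5*I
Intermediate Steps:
T = 1/147 ≈ 0.0068027
c = -40 + 16*I*√3 (c = 8*(-5 + √(-3)*2) = 8*(-5 + (I*√3)*2) = 8*(-5 + 2*I*√3) = -40 + 16*I*√3 ≈ -40.0 + 27.713*I)
C = 134 (C = 6 + 128 = 134)
T + c*C = 1/147 + (-40 + 16*I*√3)*134 = 1/147 + (-5360 + 2144*I*√3) = -787919/147 + 2144*I*√3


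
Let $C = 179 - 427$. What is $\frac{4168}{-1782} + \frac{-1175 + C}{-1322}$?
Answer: $- \frac{1487155}{1177902} \approx -1.2625$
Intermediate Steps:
$C = -248$ ($C = 179 - 427 = -248$)
$\frac{4168}{-1782} + \frac{-1175 + C}{-1322} = \frac{4168}{-1782} + \frac{-1175 - 248}{-1322} = 4168 \left(- \frac{1}{1782}\right) - - \frac{1423}{1322} = - \frac{2084}{891} + \frac{1423}{1322} = - \frac{1487155}{1177902}$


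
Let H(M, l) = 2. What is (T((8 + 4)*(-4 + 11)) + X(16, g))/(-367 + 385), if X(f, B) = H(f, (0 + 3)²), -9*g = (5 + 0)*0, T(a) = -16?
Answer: -7/9 ≈ -0.77778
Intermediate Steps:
g = 0 (g = -(5 + 0)*0/9 = -5*0/9 = -⅑*0 = 0)
X(f, B) = 2
(T((8 + 4)*(-4 + 11)) + X(16, g))/(-367 + 385) = (-16 + 2)/(-367 + 385) = -14/18 = -14*1/18 = -7/9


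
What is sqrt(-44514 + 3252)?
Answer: 23*I*sqrt(78) ≈ 203.13*I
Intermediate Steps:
sqrt(-44514 + 3252) = sqrt(-41262) = 23*I*sqrt(78)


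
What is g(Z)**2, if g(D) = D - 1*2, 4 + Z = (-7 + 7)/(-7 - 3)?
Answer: 36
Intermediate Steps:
Z = -4 (Z = -4 + (-7 + 7)/(-7 - 3) = -4 + 0/(-10) = -4 + 0*(-1/10) = -4 + 0 = -4)
g(D) = -2 + D (g(D) = D - 2 = -2 + D)
g(Z)**2 = (-2 - 4)**2 = (-6)**2 = 36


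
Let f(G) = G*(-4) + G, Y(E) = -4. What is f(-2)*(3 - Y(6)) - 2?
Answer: 40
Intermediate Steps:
f(G) = -3*G (f(G) = -4*G + G = -3*G)
f(-2)*(3 - Y(6)) - 2 = (-3*(-2))*(3 - 1*(-4)) - 2 = 6*(3 + 4) - 2 = 6*7 - 2 = 42 - 2 = 40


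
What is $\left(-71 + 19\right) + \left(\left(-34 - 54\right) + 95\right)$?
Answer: $-45$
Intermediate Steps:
$\left(-71 + 19\right) + \left(\left(-34 - 54\right) + 95\right) = -52 + \left(\left(-34 - 54\right) + 95\right) = -52 + \left(-88 + 95\right) = -52 + 7 = -45$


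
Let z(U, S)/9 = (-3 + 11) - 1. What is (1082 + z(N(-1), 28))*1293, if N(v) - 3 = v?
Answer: 1480485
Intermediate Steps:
N(v) = 3 + v
z(U, S) = 63 (z(U, S) = 9*((-3 + 11) - 1) = 9*(8 - 1) = 9*7 = 63)
(1082 + z(N(-1), 28))*1293 = (1082 + 63)*1293 = 1145*1293 = 1480485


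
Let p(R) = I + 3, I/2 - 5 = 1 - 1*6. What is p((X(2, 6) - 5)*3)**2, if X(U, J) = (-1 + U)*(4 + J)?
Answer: 9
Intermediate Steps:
I = 0 (I = 10 + 2*(1 - 1*6) = 10 + 2*(1 - 6) = 10 + 2*(-5) = 10 - 10 = 0)
p(R) = 3 (p(R) = 0 + 3 = 3)
p((X(2, 6) - 5)*3)**2 = 3**2 = 9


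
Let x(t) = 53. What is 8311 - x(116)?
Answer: 8258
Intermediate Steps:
8311 - x(116) = 8311 - 1*53 = 8311 - 53 = 8258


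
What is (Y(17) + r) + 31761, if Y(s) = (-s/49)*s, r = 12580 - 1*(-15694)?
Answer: 2941426/49 ≈ 60029.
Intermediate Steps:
r = 28274 (r = 12580 + 15694 = 28274)
Y(s) = -s**2/49 (Y(s) = (-s*(1/49))*s = (-s/49)*s = -s**2/49)
(Y(17) + r) + 31761 = (-1/49*17**2 + 28274) + 31761 = (-1/49*289 + 28274) + 31761 = (-289/49 + 28274) + 31761 = 1385137/49 + 31761 = 2941426/49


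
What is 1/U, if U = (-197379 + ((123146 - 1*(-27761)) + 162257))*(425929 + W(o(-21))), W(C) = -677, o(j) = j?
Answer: 1/49237802820 ≈ 2.0310e-11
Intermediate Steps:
U = 49237802820 (U = (-197379 + ((123146 - 1*(-27761)) + 162257))*(425929 - 677) = (-197379 + ((123146 + 27761) + 162257))*425252 = (-197379 + (150907 + 162257))*425252 = (-197379 + 313164)*425252 = 115785*425252 = 49237802820)
1/U = 1/49237802820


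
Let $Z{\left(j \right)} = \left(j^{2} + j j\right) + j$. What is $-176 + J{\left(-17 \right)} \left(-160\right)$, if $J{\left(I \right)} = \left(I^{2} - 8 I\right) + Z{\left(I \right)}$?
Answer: $-157936$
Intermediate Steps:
$Z{\left(j \right)} = j + 2 j^{2}$ ($Z{\left(j \right)} = \left(j^{2} + j^{2}\right) + j = 2 j^{2} + j = j + 2 j^{2}$)
$J{\left(I \right)} = I^{2} - 8 I + I \left(1 + 2 I\right)$ ($J{\left(I \right)} = \left(I^{2} - 8 I\right) + I \left(1 + 2 I\right) = I^{2} - 8 I + I \left(1 + 2 I\right)$)
$-176 + J{\left(-17 \right)} \left(-160\right) = -176 + - 17 \left(-7 + 3 \left(-17\right)\right) \left(-160\right) = -176 + - 17 \left(-7 - 51\right) \left(-160\right) = -176 + \left(-17\right) \left(-58\right) \left(-160\right) = -176 + 986 \left(-160\right) = -176 - 157760 = -157936$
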